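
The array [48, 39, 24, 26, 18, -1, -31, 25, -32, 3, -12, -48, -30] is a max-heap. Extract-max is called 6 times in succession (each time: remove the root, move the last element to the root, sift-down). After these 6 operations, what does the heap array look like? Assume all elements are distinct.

extract-max #1 returns 48:
  remove root 48; move last element -30 to root → [-30, 39, 24, 26, 18, -1, -31, 25, -32, 3, -12, -48]
  -30 vs larger child 39 at index 1, swap → [39, -30, 24, 26, 18, -1, -31, 25, -32, 3, -12, -48]
  -30 vs larger child 26 at index 3, swap → [39, 26, 24, -30, 18, -1, -31, 25, -32, 3, -12, -48]
  -30 vs larger child 25 at index 7, swap → [39, 26, 24, 25, 18, -1, -31, -30, -32, 3, -12, -48]
extract-max #2 returns 39:
  remove root 39; move last element -48 to root → [-48, 26, 24, 25, 18, -1, -31, -30, -32, 3, -12]
  -48 vs larger child 26 at index 1, swap → [26, -48, 24, 25, 18, -1, -31, -30, -32, 3, -12]
  -48 vs larger child 25 at index 3, swap → [26, 25, 24, -48, 18, -1, -31, -30, -32, 3, -12]
  -48 vs larger child -30 at index 7, swap → [26, 25, 24, -30, 18, -1, -31, -48, -32, 3, -12]
extract-max #3 returns 26:
  remove root 26; move last element -12 to root → [-12, 25, 24, -30, 18, -1, -31, -48, -32, 3]
  -12 vs larger child 25 at index 1, swap → [25, -12, 24, -30, 18, -1, -31, -48, -32, 3]
  -12 vs larger child 18 at index 4, swap → [25, 18, 24, -30, -12, -1, -31, -48, -32, 3]
  -12 vs only child 3 at index 9, swap → [25, 18, 24, -30, 3, -1, -31, -48, -32, -12]
extract-max #4 returns 25:
  remove root 25; move last element -12 to root → [-12, 18, 24, -30, 3, -1, -31, -48, -32]
  -12 vs larger child 24 at index 2, swap → [24, 18, -12, -30, 3, -1, -31, -48, -32]
  -12 vs larger child -1 at index 5, swap → [24, 18, -1, -30, 3, -12, -31, -48, -32]
extract-max #5 returns 24:
  remove root 24; move last element -32 to root → [-32, 18, -1, -30, 3, -12, -31, -48]
  -32 vs larger child 18 at index 1, swap → [18, -32, -1, -30, 3, -12, -31, -48]
  -32 vs larger child 3 at index 4, swap → [18, 3, -1, -30, -32, -12, -31, -48]
extract-max #6 returns 18:
  remove root 18; move last element -48 to root → [-48, 3, -1, -30, -32, -12, -31]
  -48 vs larger child 3 at index 1, swap → [3, -48, -1, -30, -32, -12, -31]
  -48 vs larger child -30 at index 3, swap → [3, -30, -1, -48, -32, -12, -31]

[3, -30, -1, -48, -32, -12, -31]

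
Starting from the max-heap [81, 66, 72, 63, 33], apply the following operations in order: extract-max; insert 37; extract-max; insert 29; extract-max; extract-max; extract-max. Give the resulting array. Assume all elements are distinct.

extract-max → returns 81:
  remove root 81; move last element 33 to root → [33, 66, 72, 63]
  33 vs larger child 72 at index 2, swap → [72, 66, 33, 63]
insert 37:
  append 37 at index 4 → [72, 66, 33, 63, 37] (no swap needed)
extract-max → returns 72:
  remove root 72; move last element 37 to root → [37, 66, 33, 63]
  37 vs larger child 66 at index 1, swap → [66, 37, 33, 63]
  37 vs only child 63 at index 3, swap → [66, 63, 33, 37]
insert 29:
  append 29 at index 4 → [66, 63, 33, 37, 29] (no swap needed)
extract-max → returns 66:
  remove root 66; move last element 29 to root → [29, 63, 33, 37]
  29 vs larger child 63 at index 1, swap → [63, 29, 33, 37]
  29 vs only child 37 at index 3, swap → [63, 37, 33, 29]
extract-max → returns 63:
  remove root 63; move last element 29 to root → [29, 37, 33]
  29 vs larger child 37 at index 1, swap → [37, 29, 33]
extract-max → returns 37:
  remove root 37; move last element 33 to root → [33, 29] (no swap needed)

[33, 29]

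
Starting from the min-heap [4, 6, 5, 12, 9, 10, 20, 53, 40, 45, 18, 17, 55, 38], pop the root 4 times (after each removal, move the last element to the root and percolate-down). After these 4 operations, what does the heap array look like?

[10, 12, 17, 38, 18, 55, 20, 53, 40, 45]

extract-min #1 returns 4:
  remove root 4; move last element 38 to root → [38, 6, 5, 12, 9, 10, 20, 53, 40, 45, 18, 17, 55]
  38 vs smaller child 5 at index 2, swap → [5, 6, 38, 12, 9, 10, 20, 53, 40, 45, 18, 17, 55]
  38 vs smaller child 10 at index 5, swap → [5, 6, 10, 12, 9, 38, 20, 53, 40, 45, 18, 17, 55]
  38 vs smaller child 17 at index 11, swap → [5, 6, 10, 12, 9, 17, 20, 53, 40, 45, 18, 38, 55]
extract-min #2 returns 5:
  remove root 5; move last element 55 to root → [55, 6, 10, 12, 9, 17, 20, 53, 40, 45, 18, 38]
  55 vs smaller child 6 at index 1, swap → [6, 55, 10, 12, 9, 17, 20, 53, 40, 45, 18, 38]
  55 vs smaller child 9 at index 4, swap → [6, 9, 10, 12, 55, 17, 20, 53, 40, 45, 18, 38]
  55 vs smaller child 18 at index 10, swap → [6, 9, 10, 12, 18, 17, 20, 53, 40, 45, 55, 38]
extract-min #3 returns 6:
  remove root 6; move last element 38 to root → [38, 9, 10, 12, 18, 17, 20, 53, 40, 45, 55]
  38 vs smaller child 9 at index 1, swap → [9, 38, 10, 12, 18, 17, 20, 53, 40, 45, 55]
  38 vs smaller child 12 at index 3, swap → [9, 12, 10, 38, 18, 17, 20, 53, 40, 45, 55]
extract-min #4 returns 9:
  remove root 9; move last element 55 to root → [55, 12, 10, 38, 18, 17, 20, 53, 40, 45]
  55 vs smaller child 10 at index 2, swap → [10, 12, 55, 38, 18, 17, 20, 53, 40, 45]
  55 vs smaller child 17 at index 5, swap → [10, 12, 17, 38, 18, 55, 20, 53, 40, 45]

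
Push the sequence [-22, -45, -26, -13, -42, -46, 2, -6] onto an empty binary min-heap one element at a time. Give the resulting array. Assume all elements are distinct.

[-46, -42, -45, -13, -22, -26, 2, -6]

Insert -22:
  append -22 at index 0 → [-22] (no swap needed)
Insert -45:
  append -45 at index 1 → [-22, -45]
  -45 < parent -22 at index 0, swap → [-45, -22]
Insert -26:
  append -26 at index 2 → [-45, -22, -26] (no swap needed)
Insert -13:
  append -13 at index 3 → [-45, -22, -26, -13] (no swap needed)
Insert -42:
  append -42 at index 4 → [-45, -22, -26, -13, -42]
  -42 < parent -22 at index 1, swap → [-45, -42, -26, -13, -22]
Insert -46:
  append -46 at index 5 → [-45, -42, -26, -13, -22, -46]
  -46 < parent -26 at index 2, swap → [-45, -42, -46, -13, -22, -26]
  -46 < parent -45 at index 0, swap → [-46, -42, -45, -13, -22, -26]
Insert 2:
  append 2 at index 6 → [-46, -42, -45, -13, -22, -26, 2] (no swap needed)
Insert -6:
  append -6 at index 7 → [-46, -42, -45, -13, -22, -26, 2, -6] (no swap needed)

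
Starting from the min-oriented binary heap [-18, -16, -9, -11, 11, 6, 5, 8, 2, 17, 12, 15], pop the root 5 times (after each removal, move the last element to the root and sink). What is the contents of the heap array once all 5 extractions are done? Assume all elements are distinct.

extract-min #1 returns -18:
  remove root -18; move last element 15 to root → [15, -16, -9, -11, 11, 6, 5, 8, 2, 17, 12]
  15 vs smaller child -16 at index 1, swap → [-16, 15, -9, -11, 11, 6, 5, 8, 2, 17, 12]
  15 vs smaller child -11 at index 3, swap → [-16, -11, -9, 15, 11, 6, 5, 8, 2, 17, 12]
  15 vs smaller child 2 at index 8, swap → [-16, -11, -9, 2, 11, 6, 5, 8, 15, 17, 12]
extract-min #2 returns -16:
  remove root -16; move last element 12 to root → [12, -11, -9, 2, 11, 6, 5, 8, 15, 17]
  12 vs smaller child -11 at index 1, swap → [-11, 12, -9, 2, 11, 6, 5, 8, 15, 17]
  12 vs smaller child 2 at index 3, swap → [-11, 2, -9, 12, 11, 6, 5, 8, 15, 17]
  12 vs smaller child 8 at index 7, swap → [-11, 2, -9, 8, 11, 6, 5, 12, 15, 17]
extract-min #3 returns -11:
  remove root -11; move last element 17 to root → [17, 2, -9, 8, 11, 6, 5, 12, 15]
  17 vs smaller child -9 at index 2, swap → [-9, 2, 17, 8, 11, 6, 5, 12, 15]
  17 vs smaller child 5 at index 6, swap → [-9, 2, 5, 8, 11, 6, 17, 12, 15]
extract-min #4 returns -9:
  remove root -9; move last element 15 to root → [15, 2, 5, 8, 11, 6, 17, 12]
  15 vs smaller child 2 at index 1, swap → [2, 15, 5, 8, 11, 6, 17, 12]
  15 vs smaller child 8 at index 3, swap → [2, 8, 5, 15, 11, 6, 17, 12]
  15 vs only child 12 at index 7, swap → [2, 8, 5, 12, 11, 6, 17, 15]
extract-min #5 returns 2:
  remove root 2; move last element 15 to root → [15, 8, 5, 12, 11, 6, 17]
  15 vs smaller child 5 at index 2, swap → [5, 8, 15, 12, 11, 6, 17]
  15 vs smaller child 6 at index 5, swap → [5, 8, 6, 12, 11, 15, 17]

[5, 8, 6, 12, 11, 15, 17]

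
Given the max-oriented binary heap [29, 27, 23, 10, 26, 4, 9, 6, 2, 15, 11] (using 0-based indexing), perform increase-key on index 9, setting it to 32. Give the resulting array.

set index 9 from 15 to 32 → [29, 27, 23, 10, 26, 4, 9, 6, 2, 32, 11]
32 > parent 26 at index 4, swap → [29, 27, 23, 10, 32, 4, 9, 6, 2, 26, 11]
32 > parent 27 at index 1, swap → [29, 32, 23, 10, 27, 4, 9, 6, 2, 26, 11]
32 > parent 29 at index 0, swap → [32, 29, 23, 10, 27, 4, 9, 6, 2, 26, 11]

[32, 29, 23, 10, 27, 4, 9, 6, 2, 26, 11]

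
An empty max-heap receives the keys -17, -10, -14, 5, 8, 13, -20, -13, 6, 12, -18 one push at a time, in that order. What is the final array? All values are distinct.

[13, 12, 8, 5, 6, -14, -20, -17, -13, -10, -18]

Insert -17:
  append -17 at index 0 → [-17] (no swap needed)
Insert -10:
  append -10 at index 1 → [-17, -10]
  -10 > parent -17 at index 0, swap → [-10, -17]
Insert -14:
  append -14 at index 2 → [-10, -17, -14] (no swap needed)
Insert 5:
  append 5 at index 3 → [-10, -17, -14, 5]
  5 > parent -17 at index 1, swap → [-10, 5, -14, -17]
  5 > parent -10 at index 0, swap → [5, -10, -14, -17]
Insert 8:
  append 8 at index 4 → [5, -10, -14, -17, 8]
  8 > parent -10 at index 1, swap → [5, 8, -14, -17, -10]
  8 > parent 5 at index 0, swap → [8, 5, -14, -17, -10]
Insert 13:
  append 13 at index 5 → [8, 5, -14, -17, -10, 13]
  13 > parent -14 at index 2, swap → [8, 5, 13, -17, -10, -14]
  13 > parent 8 at index 0, swap → [13, 5, 8, -17, -10, -14]
Insert -20:
  append -20 at index 6 → [13, 5, 8, -17, -10, -14, -20] (no swap needed)
Insert -13:
  append -13 at index 7 → [13, 5, 8, -17, -10, -14, -20, -13]
  -13 > parent -17 at index 3, swap → [13, 5, 8, -13, -10, -14, -20, -17]
Insert 6:
  append 6 at index 8 → [13, 5, 8, -13, -10, -14, -20, -17, 6]
  6 > parent -13 at index 3, swap → [13, 5, 8, 6, -10, -14, -20, -17, -13]
  6 > parent 5 at index 1, swap → [13, 6, 8, 5, -10, -14, -20, -17, -13]
Insert 12:
  append 12 at index 9 → [13, 6, 8, 5, -10, -14, -20, -17, -13, 12]
  12 > parent -10 at index 4, swap → [13, 6, 8, 5, 12, -14, -20, -17, -13, -10]
  12 > parent 6 at index 1, swap → [13, 12, 8, 5, 6, -14, -20, -17, -13, -10]
Insert -18:
  append -18 at index 10 → [13, 12, 8, 5, 6, -14, -20, -17, -13, -10, -18] (no swap needed)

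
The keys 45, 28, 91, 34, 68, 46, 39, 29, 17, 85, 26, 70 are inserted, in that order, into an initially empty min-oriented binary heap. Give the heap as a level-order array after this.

Insert 45:
  append 45 at index 0 → [45] (no swap needed)
Insert 28:
  append 28 at index 1 → [45, 28]
  28 < parent 45 at index 0, swap → [28, 45]
Insert 91:
  append 91 at index 2 → [28, 45, 91] (no swap needed)
Insert 34:
  append 34 at index 3 → [28, 45, 91, 34]
  34 < parent 45 at index 1, swap → [28, 34, 91, 45]
Insert 68:
  append 68 at index 4 → [28, 34, 91, 45, 68] (no swap needed)
Insert 46:
  append 46 at index 5 → [28, 34, 91, 45, 68, 46]
  46 < parent 91 at index 2, swap → [28, 34, 46, 45, 68, 91]
Insert 39:
  append 39 at index 6 → [28, 34, 46, 45, 68, 91, 39]
  39 < parent 46 at index 2, swap → [28, 34, 39, 45, 68, 91, 46]
Insert 29:
  append 29 at index 7 → [28, 34, 39, 45, 68, 91, 46, 29]
  29 < parent 45 at index 3, swap → [28, 34, 39, 29, 68, 91, 46, 45]
  29 < parent 34 at index 1, swap → [28, 29, 39, 34, 68, 91, 46, 45]
Insert 17:
  append 17 at index 8 → [28, 29, 39, 34, 68, 91, 46, 45, 17]
  17 < parent 34 at index 3, swap → [28, 29, 39, 17, 68, 91, 46, 45, 34]
  17 < parent 29 at index 1, swap → [28, 17, 39, 29, 68, 91, 46, 45, 34]
  17 < parent 28 at index 0, swap → [17, 28, 39, 29, 68, 91, 46, 45, 34]
Insert 85:
  append 85 at index 9 → [17, 28, 39, 29, 68, 91, 46, 45, 34, 85] (no swap needed)
Insert 26:
  append 26 at index 10 → [17, 28, 39, 29, 68, 91, 46, 45, 34, 85, 26]
  26 < parent 68 at index 4, swap → [17, 28, 39, 29, 26, 91, 46, 45, 34, 85, 68]
  26 < parent 28 at index 1, swap → [17, 26, 39, 29, 28, 91, 46, 45, 34, 85, 68]
Insert 70:
  append 70 at index 11 → [17, 26, 39, 29, 28, 91, 46, 45, 34, 85, 68, 70]
  70 < parent 91 at index 5, swap → [17, 26, 39, 29, 28, 70, 46, 45, 34, 85, 68, 91]

[17, 26, 39, 29, 28, 70, 46, 45, 34, 85, 68, 91]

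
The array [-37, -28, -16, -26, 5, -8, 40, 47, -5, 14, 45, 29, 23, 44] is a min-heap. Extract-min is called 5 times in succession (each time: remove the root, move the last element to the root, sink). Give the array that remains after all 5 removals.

[-5, 5, 29, 23, 14, 45, 40, 47, 44]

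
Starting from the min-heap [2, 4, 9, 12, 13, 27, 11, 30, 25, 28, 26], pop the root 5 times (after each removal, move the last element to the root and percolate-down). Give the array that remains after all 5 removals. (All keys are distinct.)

[13, 25, 26, 28, 30, 27]

extract-min #1 returns 2:
  remove root 2; move last element 26 to root → [26, 4, 9, 12, 13, 27, 11, 30, 25, 28]
  26 vs smaller child 4 at index 1, swap → [4, 26, 9, 12, 13, 27, 11, 30, 25, 28]
  26 vs smaller child 12 at index 3, swap → [4, 12, 9, 26, 13, 27, 11, 30, 25, 28]
  26 vs smaller child 25 at index 8, swap → [4, 12, 9, 25, 13, 27, 11, 30, 26, 28]
extract-min #2 returns 4:
  remove root 4; move last element 28 to root → [28, 12, 9, 25, 13, 27, 11, 30, 26]
  28 vs smaller child 9 at index 2, swap → [9, 12, 28, 25, 13, 27, 11, 30, 26]
  28 vs smaller child 11 at index 6, swap → [9, 12, 11, 25, 13, 27, 28, 30, 26]
extract-min #3 returns 9:
  remove root 9; move last element 26 to root → [26, 12, 11, 25, 13, 27, 28, 30]
  26 vs smaller child 11 at index 2, swap → [11, 12, 26, 25, 13, 27, 28, 30]
extract-min #4 returns 11:
  remove root 11; move last element 30 to root → [30, 12, 26, 25, 13, 27, 28]
  30 vs smaller child 12 at index 1, swap → [12, 30, 26, 25, 13, 27, 28]
  30 vs smaller child 13 at index 4, swap → [12, 13, 26, 25, 30, 27, 28]
extract-min #5 returns 12:
  remove root 12; move last element 28 to root → [28, 13, 26, 25, 30, 27]
  28 vs smaller child 13 at index 1, swap → [13, 28, 26, 25, 30, 27]
  28 vs smaller child 25 at index 3, swap → [13, 25, 26, 28, 30, 27]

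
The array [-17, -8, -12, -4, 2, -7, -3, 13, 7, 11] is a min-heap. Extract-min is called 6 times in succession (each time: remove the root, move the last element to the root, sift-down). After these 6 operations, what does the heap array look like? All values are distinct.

[2, 7, 11, 13]

extract-min #1 returns -17:
  remove root -17; move last element 11 to root → [11, -8, -12, -4, 2, -7, -3, 13, 7]
  11 vs smaller child -12 at index 2, swap → [-12, -8, 11, -4, 2, -7, -3, 13, 7]
  11 vs smaller child -7 at index 5, swap → [-12, -8, -7, -4, 2, 11, -3, 13, 7]
extract-min #2 returns -12:
  remove root -12; move last element 7 to root → [7, -8, -7, -4, 2, 11, -3, 13]
  7 vs smaller child -8 at index 1, swap → [-8, 7, -7, -4, 2, 11, -3, 13]
  7 vs smaller child -4 at index 3, swap → [-8, -4, -7, 7, 2, 11, -3, 13]
extract-min #3 returns -8:
  remove root -8; move last element 13 to root → [13, -4, -7, 7, 2, 11, -3]
  13 vs smaller child -7 at index 2, swap → [-7, -4, 13, 7, 2, 11, -3]
  13 vs smaller child -3 at index 6, swap → [-7, -4, -3, 7, 2, 11, 13]
extract-min #4 returns -7:
  remove root -7; move last element 13 to root → [13, -4, -3, 7, 2, 11]
  13 vs smaller child -4 at index 1, swap → [-4, 13, -3, 7, 2, 11]
  13 vs smaller child 2 at index 4, swap → [-4, 2, -3, 7, 13, 11]
extract-min #5 returns -4:
  remove root -4; move last element 11 to root → [11, 2, -3, 7, 13]
  11 vs smaller child -3 at index 2, swap → [-3, 2, 11, 7, 13]
extract-min #6 returns -3:
  remove root -3; move last element 13 to root → [13, 2, 11, 7]
  13 vs smaller child 2 at index 1, swap → [2, 13, 11, 7]
  13 vs only child 7 at index 3, swap → [2, 7, 11, 13]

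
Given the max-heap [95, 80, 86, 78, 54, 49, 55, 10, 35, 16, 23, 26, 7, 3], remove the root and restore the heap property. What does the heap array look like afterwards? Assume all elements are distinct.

remove root 95; move last element 3 to root → [3, 80, 86, 78, 54, 49, 55, 10, 35, 16, 23, 26, 7]
3 vs larger child 86 at index 2, swap → [86, 80, 3, 78, 54, 49, 55, 10, 35, 16, 23, 26, 7]
3 vs larger child 55 at index 6, swap → [86, 80, 55, 78, 54, 49, 3, 10, 35, 16, 23, 26, 7]

[86, 80, 55, 78, 54, 49, 3, 10, 35, 16, 23, 26, 7]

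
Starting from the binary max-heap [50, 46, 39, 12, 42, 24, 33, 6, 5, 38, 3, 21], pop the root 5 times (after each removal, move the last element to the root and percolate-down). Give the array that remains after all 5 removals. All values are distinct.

[33, 21, 24, 12, 5, 6, 3]

extract-max #1 returns 50:
  remove root 50; move last element 21 to root → [21, 46, 39, 12, 42, 24, 33, 6, 5, 38, 3]
  21 vs larger child 46 at index 1, swap → [46, 21, 39, 12, 42, 24, 33, 6, 5, 38, 3]
  21 vs larger child 42 at index 4, swap → [46, 42, 39, 12, 21, 24, 33, 6, 5, 38, 3]
  21 vs larger child 38 at index 9, swap → [46, 42, 39, 12, 38, 24, 33, 6, 5, 21, 3]
extract-max #2 returns 46:
  remove root 46; move last element 3 to root → [3, 42, 39, 12, 38, 24, 33, 6, 5, 21]
  3 vs larger child 42 at index 1, swap → [42, 3, 39, 12, 38, 24, 33, 6, 5, 21]
  3 vs larger child 38 at index 4, swap → [42, 38, 39, 12, 3, 24, 33, 6, 5, 21]
  3 vs only child 21 at index 9, swap → [42, 38, 39, 12, 21, 24, 33, 6, 5, 3]
extract-max #3 returns 42:
  remove root 42; move last element 3 to root → [3, 38, 39, 12, 21, 24, 33, 6, 5]
  3 vs larger child 39 at index 2, swap → [39, 38, 3, 12, 21, 24, 33, 6, 5]
  3 vs larger child 33 at index 6, swap → [39, 38, 33, 12, 21, 24, 3, 6, 5]
extract-max #4 returns 39:
  remove root 39; move last element 5 to root → [5, 38, 33, 12, 21, 24, 3, 6]
  5 vs larger child 38 at index 1, swap → [38, 5, 33, 12, 21, 24, 3, 6]
  5 vs larger child 21 at index 4, swap → [38, 21, 33, 12, 5, 24, 3, 6]
extract-max #5 returns 38:
  remove root 38; move last element 6 to root → [6, 21, 33, 12, 5, 24, 3]
  6 vs larger child 33 at index 2, swap → [33, 21, 6, 12, 5, 24, 3]
  6 vs larger child 24 at index 5, swap → [33, 21, 24, 12, 5, 6, 3]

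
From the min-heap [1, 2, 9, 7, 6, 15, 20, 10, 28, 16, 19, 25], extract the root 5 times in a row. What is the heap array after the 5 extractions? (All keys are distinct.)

[10, 16, 15, 19, 25, 28, 20]

extract-min #1 returns 1:
  remove root 1; move last element 25 to root → [25, 2, 9, 7, 6, 15, 20, 10, 28, 16, 19]
  25 vs smaller child 2 at index 1, swap → [2, 25, 9, 7, 6, 15, 20, 10, 28, 16, 19]
  25 vs smaller child 6 at index 4, swap → [2, 6, 9, 7, 25, 15, 20, 10, 28, 16, 19]
  25 vs smaller child 16 at index 9, swap → [2, 6, 9, 7, 16, 15, 20, 10, 28, 25, 19]
extract-min #2 returns 2:
  remove root 2; move last element 19 to root → [19, 6, 9, 7, 16, 15, 20, 10, 28, 25]
  19 vs smaller child 6 at index 1, swap → [6, 19, 9, 7, 16, 15, 20, 10, 28, 25]
  19 vs smaller child 7 at index 3, swap → [6, 7, 9, 19, 16, 15, 20, 10, 28, 25]
  19 vs smaller child 10 at index 7, swap → [6, 7, 9, 10, 16, 15, 20, 19, 28, 25]
extract-min #3 returns 6:
  remove root 6; move last element 25 to root → [25, 7, 9, 10, 16, 15, 20, 19, 28]
  25 vs smaller child 7 at index 1, swap → [7, 25, 9, 10, 16, 15, 20, 19, 28]
  25 vs smaller child 10 at index 3, swap → [7, 10, 9, 25, 16, 15, 20, 19, 28]
  25 vs smaller child 19 at index 7, swap → [7, 10, 9, 19, 16, 15, 20, 25, 28]
extract-min #4 returns 7:
  remove root 7; move last element 28 to root → [28, 10, 9, 19, 16, 15, 20, 25]
  28 vs smaller child 9 at index 2, swap → [9, 10, 28, 19, 16, 15, 20, 25]
  28 vs smaller child 15 at index 5, swap → [9, 10, 15, 19, 16, 28, 20, 25]
extract-min #5 returns 9:
  remove root 9; move last element 25 to root → [25, 10, 15, 19, 16, 28, 20]
  25 vs smaller child 10 at index 1, swap → [10, 25, 15, 19, 16, 28, 20]
  25 vs smaller child 16 at index 4, swap → [10, 16, 15, 19, 25, 28, 20]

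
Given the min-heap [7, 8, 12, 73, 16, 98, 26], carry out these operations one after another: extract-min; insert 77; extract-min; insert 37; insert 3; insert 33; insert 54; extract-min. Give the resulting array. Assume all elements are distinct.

[12, 16, 37, 33, 26, 98, 77, 73, 54]

extract-min → returns 7:
  remove root 7; move last element 26 to root → [26, 8, 12, 73, 16, 98]
  26 vs smaller child 8 at index 1, swap → [8, 26, 12, 73, 16, 98]
  26 vs smaller child 16 at index 4, swap → [8, 16, 12, 73, 26, 98]
insert 77:
  append 77 at index 6 → [8, 16, 12, 73, 26, 98, 77] (no swap needed)
extract-min → returns 8:
  remove root 8; move last element 77 to root → [77, 16, 12, 73, 26, 98]
  77 vs smaller child 12 at index 2, swap → [12, 16, 77, 73, 26, 98]
insert 37:
  append 37 at index 6 → [12, 16, 77, 73, 26, 98, 37]
  37 < parent 77 at index 2, swap → [12, 16, 37, 73, 26, 98, 77]
insert 3:
  append 3 at index 7 → [12, 16, 37, 73, 26, 98, 77, 3]
  3 < parent 73 at index 3, swap → [12, 16, 37, 3, 26, 98, 77, 73]
  3 < parent 16 at index 1, swap → [12, 3, 37, 16, 26, 98, 77, 73]
  3 < parent 12 at index 0, swap → [3, 12, 37, 16, 26, 98, 77, 73]
insert 33:
  append 33 at index 8 → [3, 12, 37, 16, 26, 98, 77, 73, 33] (no swap needed)
insert 54:
  append 54 at index 9 → [3, 12, 37, 16, 26, 98, 77, 73, 33, 54] (no swap needed)
extract-min → returns 3:
  remove root 3; move last element 54 to root → [54, 12, 37, 16, 26, 98, 77, 73, 33]
  54 vs smaller child 12 at index 1, swap → [12, 54, 37, 16, 26, 98, 77, 73, 33]
  54 vs smaller child 16 at index 3, swap → [12, 16, 37, 54, 26, 98, 77, 73, 33]
  54 vs smaller child 33 at index 8, swap → [12, 16, 37, 33, 26, 98, 77, 73, 54]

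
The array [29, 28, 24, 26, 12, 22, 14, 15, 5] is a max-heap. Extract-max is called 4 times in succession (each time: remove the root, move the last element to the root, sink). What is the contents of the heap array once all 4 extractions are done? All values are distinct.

extract-max #1 returns 29:
  remove root 29; move last element 5 to root → [5, 28, 24, 26, 12, 22, 14, 15]
  5 vs larger child 28 at index 1, swap → [28, 5, 24, 26, 12, 22, 14, 15]
  5 vs larger child 26 at index 3, swap → [28, 26, 24, 5, 12, 22, 14, 15]
  5 vs only child 15 at index 7, swap → [28, 26, 24, 15, 12, 22, 14, 5]
extract-max #2 returns 28:
  remove root 28; move last element 5 to root → [5, 26, 24, 15, 12, 22, 14]
  5 vs larger child 26 at index 1, swap → [26, 5, 24, 15, 12, 22, 14]
  5 vs larger child 15 at index 3, swap → [26, 15, 24, 5, 12, 22, 14]
extract-max #3 returns 26:
  remove root 26; move last element 14 to root → [14, 15, 24, 5, 12, 22]
  14 vs larger child 24 at index 2, swap → [24, 15, 14, 5, 12, 22]
  14 vs only child 22 at index 5, swap → [24, 15, 22, 5, 12, 14]
extract-max #4 returns 24:
  remove root 24; move last element 14 to root → [14, 15, 22, 5, 12]
  14 vs larger child 22 at index 2, swap → [22, 15, 14, 5, 12]

[22, 15, 14, 5, 12]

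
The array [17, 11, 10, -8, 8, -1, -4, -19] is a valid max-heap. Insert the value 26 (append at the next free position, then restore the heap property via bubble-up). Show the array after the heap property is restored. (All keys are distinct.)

append 26 at index 8 → [17, 11, 10, -8, 8, -1, -4, -19, 26]
26 > parent -8 at index 3, swap → [17, 11, 10, 26, 8, -1, -4, -19, -8]
26 > parent 11 at index 1, swap → [17, 26, 10, 11, 8, -1, -4, -19, -8]
26 > parent 17 at index 0, swap → [26, 17, 10, 11, 8, -1, -4, -19, -8]

[26, 17, 10, 11, 8, -1, -4, -19, -8]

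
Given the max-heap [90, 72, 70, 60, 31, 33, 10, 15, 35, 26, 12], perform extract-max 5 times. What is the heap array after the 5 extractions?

[33, 31, 26, 15, 12, 10]

extract-max #1 returns 90:
  remove root 90; move last element 12 to root → [12, 72, 70, 60, 31, 33, 10, 15, 35, 26]
  12 vs larger child 72 at index 1, swap → [72, 12, 70, 60, 31, 33, 10, 15, 35, 26]
  12 vs larger child 60 at index 3, swap → [72, 60, 70, 12, 31, 33, 10, 15, 35, 26]
  12 vs larger child 35 at index 8, swap → [72, 60, 70, 35, 31, 33, 10, 15, 12, 26]
extract-max #2 returns 72:
  remove root 72; move last element 26 to root → [26, 60, 70, 35, 31, 33, 10, 15, 12]
  26 vs larger child 70 at index 2, swap → [70, 60, 26, 35, 31, 33, 10, 15, 12]
  26 vs larger child 33 at index 5, swap → [70, 60, 33, 35, 31, 26, 10, 15, 12]
extract-max #3 returns 70:
  remove root 70; move last element 12 to root → [12, 60, 33, 35, 31, 26, 10, 15]
  12 vs larger child 60 at index 1, swap → [60, 12, 33, 35, 31, 26, 10, 15]
  12 vs larger child 35 at index 3, swap → [60, 35, 33, 12, 31, 26, 10, 15]
  12 vs only child 15 at index 7, swap → [60, 35, 33, 15, 31, 26, 10, 12]
extract-max #4 returns 60:
  remove root 60; move last element 12 to root → [12, 35, 33, 15, 31, 26, 10]
  12 vs larger child 35 at index 1, swap → [35, 12, 33, 15, 31, 26, 10]
  12 vs larger child 31 at index 4, swap → [35, 31, 33, 15, 12, 26, 10]
extract-max #5 returns 35:
  remove root 35; move last element 10 to root → [10, 31, 33, 15, 12, 26]
  10 vs larger child 33 at index 2, swap → [33, 31, 10, 15, 12, 26]
  10 vs only child 26 at index 5, swap → [33, 31, 26, 15, 12, 10]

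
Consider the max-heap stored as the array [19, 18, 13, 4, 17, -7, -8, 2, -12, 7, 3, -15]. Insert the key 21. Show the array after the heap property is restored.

[21, 18, 19, 4, 17, 13, -8, 2, -12, 7, 3, -15, -7]

append 21 at index 12 → [19, 18, 13, 4, 17, -7, -8, 2, -12, 7, 3, -15, 21]
21 > parent -7 at index 5, swap → [19, 18, 13, 4, 17, 21, -8, 2, -12, 7, 3, -15, -7]
21 > parent 13 at index 2, swap → [19, 18, 21, 4, 17, 13, -8, 2, -12, 7, 3, -15, -7]
21 > parent 19 at index 0, swap → [21, 18, 19, 4, 17, 13, -8, 2, -12, 7, 3, -15, -7]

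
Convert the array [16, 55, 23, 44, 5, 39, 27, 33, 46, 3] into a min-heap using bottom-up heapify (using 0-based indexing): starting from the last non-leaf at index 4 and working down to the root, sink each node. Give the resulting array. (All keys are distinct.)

[3, 5, 23, 33, 16, 39, 27, 44, 46, 55]

sift down from index 4:
  5 vs only child 3 at index 9, swap → [16, 55, 23, 44, 3, 39, 27, 33, 46, 5]
sift down from index 3:
  44 vs smaller child 33 at index 7, swap → [16, 55, 23, 33, 3, 39, 27, 44, 46, 5]
sift down from index 2: already satisfies heap property
sift down from index 1:
  55 vs smaller child 3 at index 4, swap → [16, 3, 23, 33, 55, 39, 27, 44, 46, 5]
  55 vs only child 5 at index 9, swap → [16, 3, 23, 33, 5, 39, 27, 44, 46, 55]
sift down from index 0:
  16 vs smaller child 3 at index 1, swap → [3, 16, 23, 33, 5, 39, 27, 44, 46, 55]
  16 vs smaller child 5 at index 4, swap → [3, 5, 23, 33, 16, 39, 27, 44, 46, 55]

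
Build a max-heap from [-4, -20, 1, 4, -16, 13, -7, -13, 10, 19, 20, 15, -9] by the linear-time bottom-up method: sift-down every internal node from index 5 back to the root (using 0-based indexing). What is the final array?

[20, 19, 15, 10, -4, 13, -7, -13, 4, -20, -16, 1, -9]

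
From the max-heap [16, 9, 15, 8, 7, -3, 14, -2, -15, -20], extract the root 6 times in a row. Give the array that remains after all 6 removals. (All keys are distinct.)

extract-max #1 returns 16:
  remove root 16; move last element -20 to root → [-20, 9, 15, 8, 7, -3, 14, -2, -15]
  -20 vs larger child 15 at index 2, swap → [15, 9, -20, 8, 7, -3, 14, -2, -15]
  -20 vs larger child 14 at index 6, swap → [15, 9, 14, 8, 7, -3, -20, -2, -15]
extract-max #2 returns 15:
  remove root 15; move last element -15 to root → [-15, 9, 14, 8, 7, -3, -20, -2]
  -15 vs larger child 14 at index 2, swap → [14, 9, -15, 8, 7, -3, -20, -2]
  -15 vs larger child -3 at index 5, swap → [14, 9, -3, 8, 7, -15, -20, -2]
extract-max #3 returns 14:
  remove root 14; move last element -2 to root → [-2, 9, -3, 8, 7, -15, -20]
  -2 vs larger child 9 at index 1, swap → [9, -2, -3, 8, 7, -15, -20]
  -2 vs larger child 8 at index 3, swap → [9, 8, -3, -2, 7, -15, -20]
extract-max #4 returns 9:
  remove root 9; move last element -20 to root → [-20, 8, -3, -2, 7, -15]
  -20 vs larger child 8 at index 1, swap → [8, -20, -3, -2, 7, -15]
  -20 vs larger child 7 at index 4, swap → [8, 7, -3, -2, -20, -15]
extract-max #5 returns 8:
  remove root 8; move last element -15 to root → [-15, 7, -3, -2, -20]
  -15 vs larger child 7 at index 1, swap → [7, -15, -3, -2, -20]
  -15 vs larger child -2 at index 3, swap → [7, -2, -3, -15, -20]
extract-max #6 returns 7:
  remove root 7; move last element -20 to root → [-20, -2, -3, -15]
  -20 vs larger child -2 at index 1, swap → [-2, -20, -3, -15]
  -20 vs only child -15 at index 3, swap → [-2, -15, -3, -20]

[-2, -15, -3, -20]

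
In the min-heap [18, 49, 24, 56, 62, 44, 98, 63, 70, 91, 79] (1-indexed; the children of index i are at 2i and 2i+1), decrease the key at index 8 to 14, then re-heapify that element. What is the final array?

[14, 18, 24, 49, 62, 44, 98, 56, 70, 91, 79]

set index 8 from 63 to 14 → [18, 49, 24, 56, 62, 44, 98, 14, 70, 91, 79]
14 < parent 56 at index 4, swap → [18, 49, 24, 14, 62, 44, 98, 56, 70, 91, 79]
14 < parent 49 at index 2, swap → [18, 14, 24, 49, 62, 44, 98, 56, 70, 91, 79]
14 < parent 18 at index 1, swap → [14, 18, 24, 49, 62, 44, 98, 56, 70, 91, 79]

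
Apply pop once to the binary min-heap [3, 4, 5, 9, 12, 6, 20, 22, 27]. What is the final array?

remove root 3; move last element 27 to root → [27, 4, 5, 9, 12, 6, 20, 22]
27 vs smaller child 4 at index 1, swap → [4, 27, 5, 9, 12, 6, 20, 22]
27 vs smaller child 9 at index 3, swap → [4, 9, 5, 27, 12, 6, 20, 22]
27 vs only child 22 at index 7, swap → [4, 9, 5, 22, 12, 6, 20, 27]

[4, 9, 5, 22, 12, 6, 20, 27]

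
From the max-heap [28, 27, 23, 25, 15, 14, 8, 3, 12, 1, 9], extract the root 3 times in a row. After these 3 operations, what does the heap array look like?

extract-max #1 returns 28:
  remove root 28; move last element 9 to root → [9, 27, 23, 25, 15, 14, 8, 3, 12, 1]
  9 vs larger child 27 at index 1, swap → [27, 9, 23, 25, 15, 14, 8, 3, 12, 1]
  9 vs larger child 25 at index 3, swap → [27, 25, 23, 9, 15, 14, 8, 3, 12, 1]
  9 vs larger child 12 at index 8, swap → [27, 25, 23, 12, 15, 14, 8, 3, 9, 1]
extract-max #2 returns 27:
  remove root 27; move last element 1 to root → [1, 25, 23, 12, 15, 14, 8, 3, 9]
  1 vs larger child 25 at index 1, swap → [25, 1, 23, 12, 15, 14, 8, 3, 9]
  1 vs larger child 15 at index 4, swap → [25, 15, 23, 12, 1, 14, 8, 3, 9]
extract-max #3 returns 25:
  remove root 25; move last element 9 to root → [9, 15, 23, 12, 1, 14, 8, 3]
  9 vs larger child 23 at index 2, swap → [23, 15, 9, 12, 1, 14, 8, 3]
  9 vs larger child 14 at index 5, swap → [23, 15, 14, 12, 1, 9, 8, 3]

[23, 15, 14, 12, 1, 9, 8, 3]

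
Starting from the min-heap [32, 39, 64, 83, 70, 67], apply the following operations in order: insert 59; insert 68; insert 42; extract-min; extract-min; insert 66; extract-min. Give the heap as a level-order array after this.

insert 59:
  append 59 at index 6 → [32, 39, 64, 83, 70, 67, 59]
  59 < parent 64 at index 2, swap → [32, 39, 59, 83, 70, 67, 64]
insert 68:
  append 68 at index 7 → [32, 39, 59, 83, 70, 67, 64, 68]
  68 < parent 83 at index 3, swap → [32, 39, 59, 68, 70, 67, 64, 83]
insert 42:
  append 42 at index 8 → [32, 39, 59, 68, 70, 67, 64, 83, 42]
  42 < parent 68 at index 3, swap → [32, 39, 59, 42, 70, 67, 64, 83, 68]
extract-min → returns 32:
  remove root 32; move last element 68 to root → [68, 39, 59, 42, 70, 67, 64, 83]
  68 vs smaller child 39 at index 1, swap → [39, 68, 59, 42, 70, 67, 64, 83]
  68 vs smaller child 42 at index 3, swap → [39, 42, 59, 68, 70, 67, 64, 83]
extract-min → returns 39:
  remove root 39; move last element 83 to root → [83, 42, 59, 68, 70, 67, 64]
  83 vs smaller child 42 at index 1, swap → [42, 83, 59, 68, 70, 67, 64]
  83 vs smaller child 68 at index 3, swap → [42, 68, 59, 83, 70, 67, 64]
insert 66:
  append 66 at index 7 → [42, 68, 59, 83, 70, 67, 64, 66]
  66 < parent 83 at index 3, swap → [42, 68, 59, 66, 70, 67, 64, 83]
  66 < parent 68 at index 1, swap → [42, 66, 59, 68, 70, 67, 64, 83]
extract-min → returns 42:
  remove root 42; move last element 83 to root → [83, 66, 59, 68, 70, 67, 64]
  83 vs smaller child 59 at index 2, swap → [59, 66, 83, 68, 70, 67, 64]
  83 vs smaller child 64 at index 6, swap → [59, 66, 64, 68, 70, 67, 83]

[59, 66, 64, 68, 70, 67, 83]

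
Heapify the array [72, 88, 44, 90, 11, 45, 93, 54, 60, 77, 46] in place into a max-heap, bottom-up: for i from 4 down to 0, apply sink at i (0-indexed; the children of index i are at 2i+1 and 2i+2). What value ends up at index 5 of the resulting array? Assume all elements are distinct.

sift down from index 4:
  11 vs larger child 77 at index 9, swap → [72, 88, 44, 90, 77, 45, 93, 54, 60, 11, 46]
sift down from index 3: already satisfies heap property
sift down from index 2:
  44 vs larger child 93 at index 6, swap → [72, 88, 93, 90, 77, 45, 44, 54, 60, 11, 46]
sift down from index 1:
  88 vs larger child 90 at index 3, swap → [72, 90, 93, 88, 77, 45, 44, 54, 60, 11, 46]
sift down from index 0:
  72 vs larger child 93 at index 2, swap → [93, 90, 72, 88, 77, 45, 44, 54, 60, 11, 46]
resulting array: [93, 90, 72, 88, 77, 45, 44, 54, 60, 11, 46]

45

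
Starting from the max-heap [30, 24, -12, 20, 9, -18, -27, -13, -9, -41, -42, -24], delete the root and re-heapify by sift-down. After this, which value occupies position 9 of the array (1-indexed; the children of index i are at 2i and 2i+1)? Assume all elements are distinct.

-24

remove root 30; move last element -24 to root → [-24, 24, -12, 20, 9, -18, -27, -13, -9, -41, -42]
-24 vs larger child 24 at index 2, swap → [24, -24, -12, 20, 9, -18, -27, -13, -9, -41, -42]
-24 vs larger child 20 at index 4, swap → [24, 20, -12, -24, 9, -18, -27, -13, -9, -41, -42]
-24 vs larger child -9 at index 9, swap → [24, 20, -12, -9, 9, -18, -27, -13, -24, -41, -42]
resulting array: [24, 20, -12, -9, 9, -18, -27, -13, -24, -41, -42]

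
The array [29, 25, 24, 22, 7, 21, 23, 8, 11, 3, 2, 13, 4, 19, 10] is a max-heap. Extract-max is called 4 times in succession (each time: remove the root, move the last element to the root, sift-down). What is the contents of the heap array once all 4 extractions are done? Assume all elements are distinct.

extract-max #1 returns 29:
  remove root 29; move last element 10 to root → [10, 25, 24, 22, 7, 21, 23, 8, 11, 3, 2, 13, 4, 19]
  10 vs larger child 25 at index 1, swap → [25, 10, 24, 22, 7, 21, 23, 8, 11, 3, 2, 13, 4, 19]
  10 vs larger child 22 at index 3, swap → [25, 22, 24, 10, 7, 21, 23, 8, 11, 3, 2, 13, 4, 19]
  10 vs larger child 11 at index 8, swap → [25, 22, 24, 11, 7, 21, 23, 8, 10, 3, 2, 13, 4, 19]
extract-max #2 returns 25:
  remove root 25; move last element 19 to root → [19, 22, 24, 11, 7, 21, 23, 8, 10, 3, 2, 13, 4]
  19 vs larger child 24 at index 2, swap → [24, 22, 19, 11, 7, 21, 23, 8, 10, 3, 2, 13, 4]
  19 vs larger child 23 at index 6, swap → [24, 22, 23, 11, 7, 21, 19, 8, 10, 3, 2, 13, 4]
extract-max #3 returns 24:
  remove root 24; move last element 4 to root → [4, 22, 23, 11, 7, 21, 19, 8, 10, 3, 2, 13]
  4 vs larger child 23 at index 2, swap → [23, 22, 4, 11, 7, 21, 19, 8, 10, 3, 2, 13]
  4 vs larger child 21 at index 5, swap → [23, 22, 21, 11, 7, 4, 19, 8, 10, 3, 2, 13]
  4 vs only child 13 at index 11, swap → [23, 22, 21, 11, 7, 13, 19, 8, 10, 3, 2, 4]
extract-max #4 returns 23:
  remove root 23; move last element 4 to root → [4, 22, 21, 11, 7, 13, 19, 8, 10, 3, 2]
  4 vs larger child 22 at index 1, swap → [22, 4, 21, 11, 7, 13, 19, 8, 10, 3, 2]
  4 vs larger child 11 at index 3, swap → [22, 11, 21, 4, 7, 13, 19, 8, 10, 3, 2]
  4 vs larger child 10 at index 8, swap → [22, 11, 21, 10, 7, 13, 19, 8, 4, 3, 2]

[22, 11, 21, 10, 7, 13, 19, 8, 4, 3, 2]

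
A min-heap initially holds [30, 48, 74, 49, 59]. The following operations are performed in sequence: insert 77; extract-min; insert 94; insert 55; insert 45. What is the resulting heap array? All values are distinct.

insert 77:
  append 77 at index 5 → [30, 48, 74, 49, 59, 77] (no swap needed)
extract-min → returns 30:
  remove root 30; move last element 77 to root → [77, 48, 74, 49, 59]
  77 vs smaller child 48 at index 1, swap → [48, 77, 74, 49, 59]
  77 vs smaller child 49 at index 3, swap → [48, 49, 74, 77, 59]
insert 94:
  append 94 at index 5 → [48, 49, 74, 77, 59, 94] (no swap needed)
insert 55:
  append 55 at index 6 → [48, 49, 74, 77, 59, 94, 55]
  55 < parent 74 at index 2, swap → [48, 49, 55, 77, 59, 94, 74]
insert 45:
  append 45 at index 7 → [48, 49, 55, 77, 59, 94, 74, 45]
  45 < parent 77 at index 3, swap → [48, 49, 55, 45, 59, 94, 74, 77]
  45 < parent 49 at index 1, swap → [48, 45, 55, 49, 59, 94, 74, 77]
  45 < parent 48 at index 0, swap → [45, 48, 55, 49, 59, 94, 74, 77]

[45, 48, 55, 49, 59, 94, 74, 77]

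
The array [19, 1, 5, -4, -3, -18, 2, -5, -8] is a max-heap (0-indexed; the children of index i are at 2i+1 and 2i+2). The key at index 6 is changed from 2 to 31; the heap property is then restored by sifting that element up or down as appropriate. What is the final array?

set index 6 from 2 to 31 → [19, 1, 5, -4, -3, -18, 31, -5, -8]
31 > parent 5 at index 2, swap → [19, 1, 31, -4, -3, -18, 5, -5, -8]
31 > parent 19 at index 0, swap → [31, 1, 19, -4, -3, -18, 5, -5, -8]

[31, 1, 19, -4, -3, -18, 5, -5, -8]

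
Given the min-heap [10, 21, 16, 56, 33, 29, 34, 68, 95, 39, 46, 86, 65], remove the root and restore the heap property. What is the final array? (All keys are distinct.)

[16, 21, 29, 56, 33, 65, 34, 68, 95, 39, 46, 86]

remove root 10; move last element 65 to root → [65, 21, 16, 56, 33, 29, 34, 68, 95, 39, 46, 86]
65 vs smaller child 16 at index 2, swap → [16, 21, 65, 56, 33, 29, 34, 68, 95, 39, 46, 86]
65 vs smaller child 29 at index 5, swap → [16, 21, 29, 56, 33, 65, 34, 68, 95, 39, 46, 86]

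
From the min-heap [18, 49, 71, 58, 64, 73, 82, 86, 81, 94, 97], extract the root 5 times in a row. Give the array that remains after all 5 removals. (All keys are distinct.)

[73, 81, 82, 86, 94, 97]

extract-min #1 returns 18:
  remove root 18; move last element 97 to root → [97, 49, 71, 58, 64, 73, 82, 86, 81, 94]
  97 vs smaller child 49 at index 1, swap → [49, 97, 71, 58, 64, 73, 82, 86, 81, 94]
  97 vs smaller child 58 at index 3, swap → [49, 58, 71, 97, 64, 73, 82, 86, 81, 94]
  97 vs smaller child 81 at index 8, swap → [49, 58, 71, 81, 64, 73, 82, 86, 97, 94]
extract-min #2 returns 49:
  remove root 49; move last element 94 to root → [94, 58, 71, 81, 64, 73, 82, 86, 97]
  94 vs smaller child 58 at index 1, swap → [58, 94, 71, 81, 64, 73, 82, 86, 97]
  94 vs smaller child 64 at index 4, swap → [58, 64, 71, 81, 94, 73, 82, 86, 97]
extract-min #3 returns 58:
  remove root 58; move last element 97 to root → [97, 64, 71, 81, 94, 73, 82, 86]
  97 vs smaller child 64 at index 1, swap → [64, 97, 71, 81, 94, 73, 82, 86]
  97 vs smaller child 81 at index 3, swap → [64, 81, 71, 97, 94, 73, 82, 86]
  97 vs only child 86 at index 7, swap → [64, 81, 71, 86, 94, 73, 82, 97]
extract-min #4 returns 64:
  remove root 64; move last element 97 to root → [97, 81, 71, 86, 94, 73, 82]
  97 vs smaller child 71 at index 2, swap → [71, 81, 97, 86, 94, 73, 82]
  97 vs smaller child 73 at index 5, swap → [71, 81, 73, 86, 94, 97, 82]
extract-min #5 returns 71:
  remove root 71; move last element 82 to root → [82, 81, 73, 86, 94, 97]
  82 vs smaller child 73 at index 2, swap → [73, 81, 82, 86, 94, 97]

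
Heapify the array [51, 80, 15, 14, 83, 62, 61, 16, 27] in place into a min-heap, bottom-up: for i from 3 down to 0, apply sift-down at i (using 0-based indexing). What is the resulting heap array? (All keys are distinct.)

[14, 16, 15, 27, 83, 62, 61, 80, 51]

sift down from index 3: already satisfies heap property
sift down from index 2: already satisfies heap property
sift down from index 1:
  80 vs smaller child 14 at index 3, swap → [51, 14, 15, 80, 83, 62, 61, 16, 27]
  80 vs smaller child 16 at index 7, swap → [51, 14, 15, 16, 83, 62, 61, 80, 27]
sift down from index 0:
  51 vs smaller child 14 at index 1, swap → [14, 51, 15, 16, 83, 62, 61, 80, 27]
  51 vs smaller child 16 at index 3, swap → [14, 16, 15, 51, 83, 62, 61, 80, 27]
  51 vs smaller child 27 at index 8, swap → [14, 16, 15, 27, 83, 62, 61, 80, 51]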